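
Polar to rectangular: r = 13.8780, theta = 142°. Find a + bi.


a = 13.8780*cos(142°) = 13.8780*(-0.78801) = -10.9360
b = 13.8780*sin(142°) = 13.8780*0.61566 = 8.5441

-10.9360 + 8.5441i


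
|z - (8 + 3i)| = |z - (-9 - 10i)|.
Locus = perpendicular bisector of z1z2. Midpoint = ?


Equal distances means the locus is the perpendicular bisector of z1 and z2.
Midpoint = ((8+(-9))/2, (3+(-10))/2) = (-0.5000, -3.5000)

Perpendicular bisector through (-0.5000, -3.5000)


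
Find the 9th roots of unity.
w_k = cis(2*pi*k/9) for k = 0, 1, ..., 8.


The 9th roots of unity are cis(360k/9°) for k=0..8
Angle step = 360/9 = 40°
Primitive root: cis(40°)
Primitive root = 0.7660 + 0.6428i

9 roots at angles: 0°, 40°, 80°, 120°, 160°, 200°, 240°, 280°, 320°


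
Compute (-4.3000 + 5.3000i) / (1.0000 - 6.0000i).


Conjugate of z2 = 1.0000 + 6.0000i
Numerator: (-4.3000 + 5.3000i)(1.0000 + 6.0000i) = -36.1000 - 20.5000i
Denominator: 1^2 + (-6)^2 = 37
Result = (-36.1000 - 20.5000i)/37

-0.9757 - 0.5541i


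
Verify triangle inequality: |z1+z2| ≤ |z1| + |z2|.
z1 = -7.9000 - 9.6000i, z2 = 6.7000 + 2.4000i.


|z1| = sqrt((-7.9)^2 + (-9.6)^2) = sqrt(154.57) = 12.4326
|z2| = sqrt(6.7^2 + 2.4^2) = sqrt(50.65) = 7.1169
z1+z2 = -1.2000 - 7.2000i
|z1+z2| = sqrt(53.28) = 7.2993
|z1|+|z2| = 12.4326 + 7.1169 = 19.5495

|z1+z2| = 7.2993 ≤ |z1|+|z2| = 19.5495 (verified)


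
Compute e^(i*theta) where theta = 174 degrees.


cos(174°) = -0.9945
sin(174°) = 0.1045

e^(i*174°) = -0.9945 + 0.1045i


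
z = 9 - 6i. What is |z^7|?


|z| = sqrt(81+36) = sqrt(117) = 10.8167
|z^7| = |z|^7 = (sqrt(117))^7 = 117^3 * sqrt(117) = 1601613*sqrt(117)

|z^7| = 1601613*sqrt(117) ≈ 17324093.3848


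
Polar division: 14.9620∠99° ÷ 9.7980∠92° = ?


r = 14.9620 / 9.7980 = 1.5270
theta = 99° - 92° = 7° = 7° (mod 360)

1.5270 cis(7°)


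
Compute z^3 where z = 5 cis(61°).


r^3 = 5^3 = 125
n*theta = 3*61° = 183° = 183° (mod 360)
a = 125*cos(183°) = -124.8287
b = 125*sin(183°) = -6.5420

125 cis(183°) = -124.8287 - 6.5420i


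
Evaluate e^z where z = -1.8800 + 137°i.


e^-1.8800 = 0.1526
cos(137°) = -0.7314
sin(137°) = 0.682
Real = 0.1526*(-0.7314) = -0.1116
Imag = 0.1526*0.682 = 0.1041

-0.1116 + 0.1041i


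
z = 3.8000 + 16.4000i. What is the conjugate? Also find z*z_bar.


z_bar = 3.8000 - 16.4000i
z*z_bar = 3.8^2 + 16.4^2 = 14.44 + 268.96 = 283.4

z_bar = 3.8000 - 16.4000i, z*z_bar = 283.4


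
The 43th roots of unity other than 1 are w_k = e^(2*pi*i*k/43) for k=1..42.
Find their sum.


With w = e^(2*pi*i/43), all 43 of the 43th roots of unity w^0 = 1, w, ..., w^(42) sum to 0: 1 + w + ... + w^(42) = (1 - w^43)/(1 - w) = 0 since w^43 = 1, w ≠ 1.
Removing the root 1: w + w^2 + ... + w^(42) = 0 - 1 = -1

Sum = -1


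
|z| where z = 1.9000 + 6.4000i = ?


|z| = sqrt(1.9^2 + 6.4^2) = sqrt(3.61 + 40.96) = sqrt(44.57) = 6.6761

|z| = 6.6761


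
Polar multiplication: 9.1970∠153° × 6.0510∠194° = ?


r = 9.1970 * 6.0510 = 55.6510
theta = 153° + 194° = 347° = 347° (mod 360)

55.6510 cis(347°)


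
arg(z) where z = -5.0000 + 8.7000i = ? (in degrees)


Re = -5, Im = 8.7
arg = atan2(8.7, -5) = 119.8865 degrees

arg(z) = 119.8865 degrees


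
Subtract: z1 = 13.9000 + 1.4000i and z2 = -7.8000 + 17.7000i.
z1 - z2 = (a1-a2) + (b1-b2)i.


Real: 13.9 + 7.8 = 21.7
Imag: 1.4 - 17.7 = -16.3

21.7000 - 16.3000i


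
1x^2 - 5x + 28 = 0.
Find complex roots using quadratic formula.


disc = (-5)^2 - 4*1*28 = 25 - 112 = -87
sqrt(|disc|) = sqrt(87) = 9.3274
Real part = 5/(2*1) = 2.5000
Imag part = 9.3274/(2*1) = 4.6637

2.5000 ± 4.6637i


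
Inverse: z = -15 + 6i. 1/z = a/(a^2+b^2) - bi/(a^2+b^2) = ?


|z|^2 = 225+36 = 261
1/z = (-15 - 6i)/261

1/z = -0.0575 - 0.0230i


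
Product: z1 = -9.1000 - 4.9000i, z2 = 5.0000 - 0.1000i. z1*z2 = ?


Real = -9.1*5 - (-4.9)*(-0.1) = -45.5 - 0.49 = -45.99
Imag = -9.1*(-0.1) + 5*(-4.9) = 0.91 - (24.5) = -23.59

-45.9900 - 23.5900i


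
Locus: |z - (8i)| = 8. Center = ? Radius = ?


|z - z0| = r is a circle with center z0 and radius r.
Center = (0, 8), radius = 8

Circle with center (0, 8) and radius 8


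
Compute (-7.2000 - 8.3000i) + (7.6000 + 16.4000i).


Real: -7.2 + 7.6 = 0.4
Imag: -8.3 + 16.4 = 8.1

0.4000 + 8.1000i


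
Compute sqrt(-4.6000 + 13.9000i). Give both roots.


|z| = sqrt(21.16+193.21) = 14.6414
sqrt((|z|+a)/2) = sqrt((14.6414+(-4.6))/2) = sqrt(5.0207) = 2.2407
sqrt((|z|-a)/2) = sqrt((14.6414-(-4.6))/2) = sqrt(9.6207) = 3.1017

±(2.2407 + 3.1017i) i.e. 2.2407 + 3.1017i and -2.2407 - 3.1017i


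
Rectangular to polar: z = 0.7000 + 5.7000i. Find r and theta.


r = sqrt(0.49+32.49) = sqrt(32.98) = 5.7428
theta = atan2(5.7, 0.7) = 82.9987 degrees

r = 5.7428, theta = 82.9987 degrees


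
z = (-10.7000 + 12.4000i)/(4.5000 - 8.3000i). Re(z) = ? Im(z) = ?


Multiply by conjugate: (-10.7000 + 12.4000i)(4.5000 + 8.3000i) / (4.5^2 + (-8.3)^2)
Numerator real = -10.7*4.5 + 12.4*(-8.3) = -151.07
Numerator imag = 12.4*4.5 - (-10.7)*(-8.3) = -33.01
Denominator = 89.14
Re(z) = -151.07/89.14 = -1.6947
Im(z) = -33.01/89.14 = -0.3703

Re(z) = -1.6947, Im(z) = -0.3703


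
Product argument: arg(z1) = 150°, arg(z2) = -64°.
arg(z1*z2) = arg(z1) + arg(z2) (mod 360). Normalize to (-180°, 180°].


arg(z1*z2) = 150° - 64° = 86°
Normalized to (-180°, 180°]: 86°

86°


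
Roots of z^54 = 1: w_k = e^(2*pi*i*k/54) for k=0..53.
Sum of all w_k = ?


The sum of all 54th roots of unity is 0.
Geometric series: (1 - w^54)/(1 - w) = (1-1)/(1-w) = 0 since w^54 = 1, w ≠ 1.
Alternatively: coefficient of z^53 in z^54 - 1 is 0.

0


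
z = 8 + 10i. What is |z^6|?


|z| = sqrt(64+100) = sqrt(164) = 12.8062
|z^6| = |z|^6 = (sqrt(164))^6 = 164^3 = 4410944

|z^6| = 4410944


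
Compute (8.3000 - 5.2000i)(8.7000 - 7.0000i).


Real = 8.3*8.7 - (-5.2)*(-7) = 72.21 - 36.4 = 35.81
Imag = 8.3*(-7) + 8.7*(-5.2) = -58.1 - (45.24) = -103.34

35.8100 - 103.3400i


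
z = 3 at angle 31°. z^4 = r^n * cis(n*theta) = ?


r^4 = 3^4 = 81
n*theta = 4*31° = 124° = 124° (mod 360)
a = 81*cos(124°) = -45.2946
b = 81*sin(124°) = 67.1520

81 cis(124°) = -45.2946 + 67.1520i


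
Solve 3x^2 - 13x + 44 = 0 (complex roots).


disc = (-13)^2 - 4*3*44 = 169 - 528 = -359
sqrt(|disc|) = sqrt(359) = 18.9473
Real part = 13/(2*3) = 2.1667
Imag part = 18.9473/(2*3) = 3.1579

2.1667 ± 3.1579i


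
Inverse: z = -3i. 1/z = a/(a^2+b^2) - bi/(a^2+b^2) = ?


|z|^2 = 0+9 = 9
1/z = (0 + 3i)/9

1/z = 0 + 0.3333i


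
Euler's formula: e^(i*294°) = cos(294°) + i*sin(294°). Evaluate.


cos(294°) = 0.4067
sin(294°) = -0.9135

e^(i*294°) = 0.4067 - 0.9135i


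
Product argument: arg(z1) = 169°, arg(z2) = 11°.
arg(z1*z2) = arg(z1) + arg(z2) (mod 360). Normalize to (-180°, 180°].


arg(z1*z2) = 169° + 11° = 180°
Normalized to (-180°, 180°]: 180°

180°


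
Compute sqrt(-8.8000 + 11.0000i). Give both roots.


|z| = sqrt(77.44+121) = 14.0869
sqrt((|z|+a)/2) = sqrt((14.0869+(-8.8))/2) = sqrt(2.6434) = 1.6259
sqrt((|z|-a)/2) = sqrt((14.0869-(-8.8))/2) = sqrt(11.4434) = 3.3828

±(1.6259 + 3.3828i) i.e. 1.6259 + 3.3828i and -1.6259 - 3.3828i


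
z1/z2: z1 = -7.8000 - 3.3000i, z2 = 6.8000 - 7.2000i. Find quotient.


Conjugate of z2 = 6.8000 + 7.2000i
Numerator: (-7.8000 - 3.3000i)(6.8000 + 7.2000i) = -29.2800 - 78.6000i
Denominator: 6.8^2 + (-7.2)^2 = 98.08
Result = (-29.2800 - 78.6000i)/98.08

-0.2985 - 0.8014i


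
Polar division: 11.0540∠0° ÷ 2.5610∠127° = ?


r = 11.0540 / 2.5610 = 4.3163
theta = 0° - 127° = -127° = 233° (mod 360)

4.3163 cis(233°)


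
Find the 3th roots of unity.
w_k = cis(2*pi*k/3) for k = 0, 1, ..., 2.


The 3th roots of unity are cis(360k/3°) for k=0..2
Angle step = 360/3 = 120°
Primitive root: cis(120°)
Primitive root = -0.5000 + 0.8660i

3 roots at angles: 0°, 120°, 240°


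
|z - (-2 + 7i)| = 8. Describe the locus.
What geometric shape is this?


|z - z0| = r is a circle with center z0 and radius r.
Center = (-2, 7), radius = 8

Circle with center (-2, 7) and radius 8


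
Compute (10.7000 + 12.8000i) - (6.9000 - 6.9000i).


Real: 10.7 - 6.9 = 3.8
Imag: 12.8 + 6.9 = 19.7

3.8000 + 19.7000i


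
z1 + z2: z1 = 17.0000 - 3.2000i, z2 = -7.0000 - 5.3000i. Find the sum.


Real: 17 - 7 = 10
Imag: -3.2 - 5.3 = -8.5

10.0000 - 8.5000i


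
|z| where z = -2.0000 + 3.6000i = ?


|z| = sqrt((-2)^2 + 3.6^2) = sqrt(4 + 12.96) = sqrt(16.96) = 4.1183

|z| = 4.1183


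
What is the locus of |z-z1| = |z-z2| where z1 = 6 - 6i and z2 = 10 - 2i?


Equal distances means the locus is the perpendicular bisector of z1 and z2.
Midpoint = ((6+10)/2, (-6+(-2))/2) = (8.0000, -4.0000)

Perpendicular bisector through (8.0000, -4.0000)


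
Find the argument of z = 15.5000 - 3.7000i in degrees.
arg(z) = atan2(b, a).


Re = 15.5, Im = -3.7
arg = atan2(-3.7, 15.5) = -13.4258 degrees

arg(z) = -13.4258 degrees


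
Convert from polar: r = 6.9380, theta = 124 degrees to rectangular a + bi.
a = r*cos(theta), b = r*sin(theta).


a = 6.9380*cos(124°) = 6.9380*(-0.5592) = -3.8797
b = 6.9380*sin(124°) = 6.9380*0.82904 = 5.7519

-3.8797 + 5.7519i


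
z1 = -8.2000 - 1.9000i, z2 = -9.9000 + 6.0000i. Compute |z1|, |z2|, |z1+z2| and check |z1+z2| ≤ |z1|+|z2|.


|z1| = sqrt((-8.2)^2 + (-1.9)^2) = sqrt(70.85) = 8.4172
|z2| = sqrt((-9.9)^2 + 6^2) = sqrt(134.01) = 11.5763
z1+z2 = -18.1000 + 4.1000i
|z1+z2| = sqrt(344.42) = 18.5586
|z1|+|z2| = 8.4172 + 11.5763 = 19.9935

|z1+z2| = 18.5586 ≤ |z1|+|z2| = 19.9935 (verified)


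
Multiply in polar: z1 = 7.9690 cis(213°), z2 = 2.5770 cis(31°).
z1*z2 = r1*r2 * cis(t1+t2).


r = 7.9690 * 2.5770 = 20.5361
theta = 213° + 31° = 244° = 244° (mod 360)

20.5361 cis(244°)


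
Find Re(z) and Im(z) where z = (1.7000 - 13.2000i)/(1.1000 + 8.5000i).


Multiply by conjugate: (1.7000 - 13.2000i)(1.1000 - 8.5000i) / (1.1^2 + 8.5^2)
Numerator real = 1.7*1.1 - (13.2)*8.5 = -110.33
Numerator imag = -13.2*1.1 - 1.7*8.5 = -28.97
Denominator = 73.46
Re(z) = -110.33/73.46 = -1.5019
Im(z) = -28.97/73.46 = -0.3944

Re(z) = -1.5019, Im(z) = -0.3944


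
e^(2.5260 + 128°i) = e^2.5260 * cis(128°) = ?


e^2.5260 = 12.5034
cos(128°) = -0.615661
sin(128°) = 0.78801
Real = 12.5034*(-0.615661) = -7.6979
Imag = 12.5034*0.78801 = 9.8528

-7.6979 + 9.8528i


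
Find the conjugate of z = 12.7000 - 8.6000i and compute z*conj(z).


z_bar = 12.7000 + 8.6000i
z*z_bar = 12.7^2 + (-8.6)^2 = 161.29 + 73.96 = 235.25

z_bar = 12.7000 + 8.6000i, z*z_bar = 235.25


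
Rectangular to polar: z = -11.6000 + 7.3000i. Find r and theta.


r = sqrt(134.56+53.29) = sqrt(187.85) = 13.7058
theta = atan2(7.3, -11.6) = 147.8174 degrees

r = 13.7058, theta = 147.8174 degrees


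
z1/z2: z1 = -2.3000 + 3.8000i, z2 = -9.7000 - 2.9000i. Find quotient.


Conjugate of z2 = -9.7000 + 2.9000i
Numerator: (-2.3000 + 3.8000i)(-9.7000 + 2.9000i) = 11.2900 - 43.5300i
Denominator: (-9.7)^2 + (-2.9)^2 = 102.5
Result = (11.2900 - 43.5300i)/102.5

0.1101 - 0.4247i


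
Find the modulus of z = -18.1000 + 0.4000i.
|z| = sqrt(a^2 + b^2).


|z| = sqrt((-18.1)^2 + 0.4^2) = sqrt(327.61 + 0.16) = sqrt(327.77) = 18.1044

|z| = 18.1044


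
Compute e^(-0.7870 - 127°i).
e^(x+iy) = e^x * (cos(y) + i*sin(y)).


e^-0.7870 = 0.45521
cos(-127°) = -0.60182
sin(-127°) = -0.7986
Real = 0.45521*(-0.60182) = -0.2740
Imag = 0.45521*(-0.7986) = -0.3635

-0.2740 - 0.3635i


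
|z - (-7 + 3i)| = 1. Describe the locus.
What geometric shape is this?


|z - z0| = r is a circle with center z0 and radius r.
Center = (-7, 3), radius = 1

Circle with center (-7, 3) and radius 1


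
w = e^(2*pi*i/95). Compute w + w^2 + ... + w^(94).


With w = e^(2*pi*i/95), all 95 of the 95th roots of unity w^0 = 1, w, ..., w^(94) sum to 0: 1 + w + ... + w^(94) = (1 - w^95)/(1 - w) = 0 since w^95 = 1, w ≠ 1.
Removing the root 1: w + w^2 + ... + w^(94) = 0 - 1 = -1

Sum = -1


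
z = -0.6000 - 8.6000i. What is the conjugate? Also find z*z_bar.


z_bar = -0.6000 + 8.6000i
z*z_bar = (-0.6)^2 + (-8.6)^2 = 0.36 + 73.96 = 74.32

z_bar = -0.6000 + 8.6000i, z*z_bar = 74.32


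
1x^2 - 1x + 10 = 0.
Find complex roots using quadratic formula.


disc = (-1)^2 - 4*1*10 = 1 - 40 = -39
sqrt(|disc|) = sqrt(39) = 6.2450
Real part = 1/(2*1) = 0.5000
Imag part = 6.2450/(2*1) = 3.1225

0.5000 ± 3.1225i


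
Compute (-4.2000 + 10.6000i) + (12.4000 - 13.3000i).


Real: -4.2 + 12.4 = 8.2
Imag: 10.6 - 13.3 = -2.7

8.2000 - 2.7000i


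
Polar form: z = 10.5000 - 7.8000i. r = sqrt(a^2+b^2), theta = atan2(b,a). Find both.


r = sqrt(110.25+60.84) = sqrt(171.09) = 13.0801
theta = atan2(-7.8, 10.5) = -36.6071 degrees

r = 13.0801, theta = -36.6071 degrees


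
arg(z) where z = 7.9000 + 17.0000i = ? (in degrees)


Re = 7.9, Im = 17
arg = atan2(17, 7.9) = 65.0754 degrees

arg(z) = 65.0754 degrees


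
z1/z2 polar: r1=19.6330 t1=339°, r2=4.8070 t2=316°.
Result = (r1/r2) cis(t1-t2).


r = 19.6330 / 4.8070 = 4.0843
theta = 339° - 316° = 23° = 23° (mod 360)

4.0843 cis(23°)


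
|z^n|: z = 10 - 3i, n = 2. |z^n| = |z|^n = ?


|z| = sqrt(100+9) = sqrt(109) = 10.4403
|z^2| = |z|^2 = (sqrt(109))^2 = 109

|z^2| = 109


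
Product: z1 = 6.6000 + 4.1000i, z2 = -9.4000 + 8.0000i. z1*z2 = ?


Real = 6.6*(-9.4) - 4.1*8 = -62.04 - 32.8 = -94.84
Imag = 6.6*8 - (9.4)*4.1 = 52.8 - (38.54) = 14.26

-94.8400 + 14.2600i


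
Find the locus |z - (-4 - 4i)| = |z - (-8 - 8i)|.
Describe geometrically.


Equal distances means the locus is the perpendicular bisector of z1 and z2.
Midpoint = ((-4+(-8))/2, (-4+(-8))/2) = (-6.0000, -6.0000)

Perpendicular bisector through (-6.0000, -6.0000)


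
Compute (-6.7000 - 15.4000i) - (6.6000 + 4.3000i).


Real: -6.7 - 6.6 = -13.3
Imag: -15.4 - 4.3 = -19.7

-13.3000 - 19.7000i


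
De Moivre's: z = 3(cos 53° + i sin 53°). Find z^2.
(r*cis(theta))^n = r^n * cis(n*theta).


r^2 = 3^2 = 9
n*theta = 2*53° = 106° = 106° (mod 360)
a = 9*cos(106°) = -2.4807
b = 9*sin(106°) = 8.6514

9 cis(106°) = -2.4807 + 8.6514i


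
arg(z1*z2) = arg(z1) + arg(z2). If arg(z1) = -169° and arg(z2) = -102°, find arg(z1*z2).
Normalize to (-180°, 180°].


arg(z1*z2) = -169° - 102° = -271°
Normalized to (-180°, 180°]: 89°

89°


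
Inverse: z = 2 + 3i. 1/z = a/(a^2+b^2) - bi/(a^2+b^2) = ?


|z|^2 = 4+9 = 13
1/z = (2 - 3i)/13

1/z = 0.1538 - 0.2308i


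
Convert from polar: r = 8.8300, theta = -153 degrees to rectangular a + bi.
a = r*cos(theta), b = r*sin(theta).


a = 8.8300*cos(-153°) = 8.8300*(-0.89101) = -7.8676
b = 8.8300*sin(-153°) = 8.8300*(-0.45399) = -4.0087

-7.8676 - 4.0087i


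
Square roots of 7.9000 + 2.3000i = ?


|z| = sqrt(62.41+5.29) = 8.2280
sqrt((|z|+a)/2) = sqrt((8.2280+7.9)/2) = sqrt(8.0640) = 2.8397
sqrt((|z|-a)/2) = sqrt((8.2280-7.9)/2) = sqrt(0.1640) = 0.4050

±(2.8397 + 0.4050i) i.e. 2.8397 + 0.4050i and -2.8397 - 0.4050i


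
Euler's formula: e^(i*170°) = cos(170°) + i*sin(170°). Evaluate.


cos(170°) = -0.9848
sin(170°) = 0.1736

e^(i*170°) = -0.9848 + 0.1736i


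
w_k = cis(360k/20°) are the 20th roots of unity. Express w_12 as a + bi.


Angle = 360*12/20 = 216°
a = cos(216°) = -0.8090
b = sin(216°) = -0.5878

-0.8090 - 0.5878i


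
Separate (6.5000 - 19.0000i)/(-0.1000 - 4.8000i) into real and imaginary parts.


Multiply by conjugate: (6.5000 - 19.0000i)(-0.1000 + 4.8000i) / ((-0.1)^2 + (-4.8)^2)
Numerator real = 6.5*(-0.1) - (19)*(-4.8) = 90.55
Numerator imag = -19*(-0.1) - 6.5*(-4.8) = 33.1
Denominator = 23.05
Re(z) = 90.55/23.05 = 3.9284
Im(z) = 33.1/23.05 = 1.4360

Re(z) = 3.9284, Im(z) = 1.4360


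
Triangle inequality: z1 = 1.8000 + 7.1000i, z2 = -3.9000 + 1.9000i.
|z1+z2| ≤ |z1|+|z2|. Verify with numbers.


|z1| = sqrt(1.8^2 + 7.1^2) = sqrt(53.65) = 7.3246
|z2| = sqrt((-3.9)^2 + 1.9^2) = sqrt(18.82) = 4.3382
z1+z2 = -2.1000 + 9.0000i
|z1+z2| = sqrt(85.41) = 9.2418
|z1|+|z2| = 7.3246 + 4.3382 = 11.6628

|z1+z2| = 9.2418 ≤ |z1|+|z2| = 11.6628 (verified)


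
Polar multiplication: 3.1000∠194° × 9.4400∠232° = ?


r = 3.1000 * 9.4400 = 29.2640
theta = 194° + 232° = 426° = 66° (mod 360)

29.2640 cis(66°)


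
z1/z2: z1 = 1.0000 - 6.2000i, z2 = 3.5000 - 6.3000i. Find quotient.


Conjugate of z2 = 3.5000 + 6.3000i
Numerator: (1.0000 - 6.2000i)(3.5000 + 6.3000i) = 42.5600 - 15.4000i
Denominator: 3.5^2 + (-6.3)^2 = 51.94
Result = (42.5600 - 15.4000i)/51.94

0.8194 - 0.2965i


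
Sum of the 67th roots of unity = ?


The sum of all 67th roots of unity is 0.
Geometric series: (1 - w^67)/(1 - w) = (1-1)/(1-w) = 0 since w^67 = 1, w ≠ 1.
Alternatively: coefficient of z^66 in z^67 - 1 is 0.

0


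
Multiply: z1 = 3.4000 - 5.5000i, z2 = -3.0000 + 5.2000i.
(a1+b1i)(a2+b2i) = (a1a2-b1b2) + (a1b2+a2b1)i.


Real = 3.4*(-3) - (-5.5)*5.2 = -10.2 - (-28.6) = 18.4
Imag = 3.4*5.2 - (3)*(-5.5) = 17.68 + 16.5 = 34.18

18.4000 + 34.1800i


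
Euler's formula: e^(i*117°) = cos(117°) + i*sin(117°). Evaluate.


cos(117°) = -0.4540
sin(117°) = 0.8910

e^(i*117°) = -0.4540 + 0.8910i


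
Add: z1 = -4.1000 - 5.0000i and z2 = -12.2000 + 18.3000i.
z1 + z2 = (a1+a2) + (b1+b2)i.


Real: -4.1 - 12.2 = -16.3
Imag: -5 + 18.3 = 13.3

-16.3000 + 13.3000i


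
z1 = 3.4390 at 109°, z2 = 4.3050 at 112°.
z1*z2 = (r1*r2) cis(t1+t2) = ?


r = 3.4390 * 4.3050 = 14.8049
theta = 109° + 112° = 221° = 221° (mod 360)

14.8049 cis(221°)


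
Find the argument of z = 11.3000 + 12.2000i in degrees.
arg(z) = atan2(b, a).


Re = 11.3, Im = 12.2
arg = atan2(12.2, 11.3) = 47.1932 degrees

arg(z) = 47.1932 degrees


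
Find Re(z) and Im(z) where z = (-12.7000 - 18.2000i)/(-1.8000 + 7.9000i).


Multiply by conjugate: (-12.7000 - 18.2000i)(-1.8000 - 7.9000i) / ((-1.8)^2 + 7.9^2)
Numerator real = -12.7*(-1.8) - (18.2)*7.9 = -120.92
Numerator imag = -18.2*(-1.8) - (-12.7)*7.9 = 133.09
Denominator = 65.65
Re(z) = -120.92/65.65 = -1.8419
Im(z) = 133.09/65.65 = 2.0273

Re(z) = -1.8419, Im(z) = 2.0273


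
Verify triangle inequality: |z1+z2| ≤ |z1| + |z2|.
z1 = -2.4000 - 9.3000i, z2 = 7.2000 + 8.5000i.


|z1| = sqrt((-2.4)^2 + (-9.3)^2) = sqrt(92.25) = 9.6047
|z2| = sqrt(7.2^2 + 8.5^2) = sqrt(124.09) = 11.1396
z1+z2 = 4.8000 - 0.8000i
|z1+z2| = sqrt(23.68) = 4.8662
|z1|+|z2| = 9.6047 + 11.1396 = 20.7443

|z1+z2| = 4.8662 ≤ |z1|+|z2| = 20.7443 (verified)


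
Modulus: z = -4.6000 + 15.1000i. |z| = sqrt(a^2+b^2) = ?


|z| = sqrt((-4.6)^2 + 15.1^2) = sqrt(21.16 + 228.01) = sqrt(249.17) = 15.7851

|z| = 15.7851


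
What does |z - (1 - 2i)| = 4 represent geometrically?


|z - z0| = r is a circle with center z0 and radius r.
Center = (1, -2), radius = 4

Circle with center (1, -2) and radius 4


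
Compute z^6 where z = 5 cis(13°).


r^6 = 5^6 = 15625
n*theta = 6*13° = 78° = 78° (mod 360)
a = 15625*cos(78°) = 3248.6202
b = 15625*sin(78°) = 15283.5563

15625 cis(78°) = 3248.6202 + 15283.5563i


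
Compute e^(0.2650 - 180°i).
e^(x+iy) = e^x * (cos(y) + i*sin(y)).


e^0.2650 = 1.3034
cos(-180°) = -1
sin(-180°) = 0
Real = 1.3034*(-1) = -1.3034
Imag = 1.3034*0 = 0

-1.3034 + 0i


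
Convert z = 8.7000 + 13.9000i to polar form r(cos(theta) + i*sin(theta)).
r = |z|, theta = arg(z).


r = sqrt(75.69+193.21) = sqrt(268.9) = 16.3982
theta = atan2(13.9, 8.7) = 57.9576 degrees

r = 16.3982, theta = 57.9576 degrees


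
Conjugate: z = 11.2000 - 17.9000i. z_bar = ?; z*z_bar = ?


z_bar = 11.2000 + 17.9000i
z*z_bar = 11.2^2 + (-17.9)^2 = 125.44 + 320.41 = 445.85

z_bar = 11.2000 + 17.9000i, z*z_bar = 445.85


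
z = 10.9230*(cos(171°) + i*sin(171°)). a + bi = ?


a = 10.9230*cos(171°) = 10.9230*(-0.98769) = -10.7885
b = 10.9230*sin(171°) = 10.9230*0.15643 = 1.7087

-10.7885 + 1.7087i


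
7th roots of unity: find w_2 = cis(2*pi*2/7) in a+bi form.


Angle = 360*2/7 = 102.8571°
a = cos(102.8571°) = -0.2225
b = sin(102.8571°) = 0.9749

-0.2225 + 0.9749i


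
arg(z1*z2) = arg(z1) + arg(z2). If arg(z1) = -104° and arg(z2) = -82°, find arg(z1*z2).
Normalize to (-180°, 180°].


arg(z1*z2) = -104° - 82° = -186°
Normalized to (-180°, 180°]: 174°

174°


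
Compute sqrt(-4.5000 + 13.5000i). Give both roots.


|z| = sqrt(20.25+182.25) = 14.2302
sqrt((|z|+a)/2) = sqrt((14.2302+(-4.5))/2) = sqrt(4.8651) = 2.2057
sqrt((|z|-a)/2) = sqrt((14.2302-(-4.5))/2) = sqrt(9.3651) = 3.0602

±(2.2057 + 3.0602i) i.e. 2.2057 + 3.0602i and -2.2057 - 3.0602i


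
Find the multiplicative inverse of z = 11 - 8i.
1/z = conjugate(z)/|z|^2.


|z|^2 = 121+64 = 185
1/z = (11 + 8i)/185

1/z = 0.0595 + 0.0432i


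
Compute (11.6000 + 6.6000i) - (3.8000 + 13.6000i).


Real: 11.6 - 3.8 = 7.8
Imag: 6.6 - 13.6 = -7

7.8000 - 7.0000i


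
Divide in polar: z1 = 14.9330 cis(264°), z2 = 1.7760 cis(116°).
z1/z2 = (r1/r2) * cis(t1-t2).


r = 14.9330 / 1.7760 = 8.4082
theta = 264° - 116° = 148° = 148° (mod 360)

8.4082 cis(148°)


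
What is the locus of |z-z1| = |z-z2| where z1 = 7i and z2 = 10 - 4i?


Equal distances means the locus is the perpendicular bisector of z1 and z2.
Midpoint = ((0+10)/2, (7+(-4))/2) = (5.0000, 1.5000)

Perpendicular bisector through (5.0000, 1.5000)


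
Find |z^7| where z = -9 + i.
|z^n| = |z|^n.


|z| = sqrt(81+1) = sqrt(82) = 9.0554
|z^7| = |z|^7 = (sqrt(82))^7 = 82^3 * sqrt(82) = 551368*sqrt(82)

|z^7| = 551368*sqrt(82) ≈ 4992849.5928


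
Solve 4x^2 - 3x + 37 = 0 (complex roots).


disc = (-3)^2 - 4*4*37 = 9 - 592 = -583
sqrt(|disc|) = sqrt(583) = 24.1454
Real part = 3/(2*4) = 0.3750
Imag part = 24.1454/(2*4) = 3.0182

0.3750 ± 3.0182i


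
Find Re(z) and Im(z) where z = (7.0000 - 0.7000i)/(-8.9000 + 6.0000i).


Multiply by conjugate: (7.0000 - 0.7000i)(-8.9000 - 6.0000i) / ((-8.9)^2 + 6^2)
Numerator real = 7*(-8.9) - (0.7)*6 = -66.5
Numerator imag = -0.7*(-8.9) - 7*6 = -35.77
Denominator = 115.21
Re(z) = -66.5/115.21 = -0.5772
Im(z) = -35.77/115.21 = -0.3105

Re(z) = -0.5772, Im(z) = -0.3105


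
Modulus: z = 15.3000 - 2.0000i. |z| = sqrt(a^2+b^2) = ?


|z| = sqrt(15.3^2 + (-2)^2) = sqrt(234.09 + 4) = sqrt(238.09) = 15.4302

|z| = 15.4302


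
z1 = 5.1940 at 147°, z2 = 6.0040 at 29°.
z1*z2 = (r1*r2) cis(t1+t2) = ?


r = 5.1940 * 6.0040 = 31.1848
theta = 147° + 29° = 176° = 176° (mod 360)

31.1848 cis(176°)


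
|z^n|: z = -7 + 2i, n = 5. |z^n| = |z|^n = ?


|z| = sqrt(49+4) = sqrt(53) = 7.2801
|z^5| = |z|^5 = (sqrt(53))^5 = 53^2 * sqrt(53) = 2809*sqrt(53)

|z^5| = 2809*sqrt(53) ≈ 20449.8287


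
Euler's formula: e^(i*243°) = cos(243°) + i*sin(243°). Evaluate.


cos(243°) = -0.4540
sin(243°) = -0.8910

e^(i*243°) = -0.4540 - 0.8910i


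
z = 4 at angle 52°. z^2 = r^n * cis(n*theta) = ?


r^2 = 4^2 = 16
n*theta = 2*52° = 104° = 104° (mod 360)
a = 16*cos(104°) = -3.8708
b = 16*sin(104°) = 15.5247

16 cis(104°) = -3.8708 + 15.5247i


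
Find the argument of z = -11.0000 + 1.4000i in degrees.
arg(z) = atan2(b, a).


Re = -11, Im = 1.4
arg = atan2(1.4, -11) = 172.7468 degrees

arg(z) = 172.7468 degrees


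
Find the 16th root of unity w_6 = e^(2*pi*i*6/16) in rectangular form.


Angle = 360*6/16 = 135°
a = cos(135°) = -0.7071
b = sin(135°) = 0.7071

-0.7071 + 0.7071i


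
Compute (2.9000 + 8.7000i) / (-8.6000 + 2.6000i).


Conjugate of z2 = -8.6000 - 2.6000i
Numerator: (2.9000 + 8.7000i)(-8.6000 - 2.6000i) = -2.3200 - 82.3600i
Denominator: (-8.6)^2 + 2.6^2 = 80.72
Result = (-2.3200 - 82.3600i)/80.72

-0.0287 - 1.0203i


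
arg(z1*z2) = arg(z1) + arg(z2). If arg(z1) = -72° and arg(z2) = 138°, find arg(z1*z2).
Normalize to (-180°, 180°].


arg(z1*z2) = -72° + 138° = 66°
Normalized to (-180°, 180°]: 66°

66°


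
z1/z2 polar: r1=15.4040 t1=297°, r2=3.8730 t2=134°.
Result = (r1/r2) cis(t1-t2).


r = 15.4040 / 3.8730 = 3.9773
theta = 297° - 134° = 163° = 163° (mod 360)

3.9773 cis(163°)


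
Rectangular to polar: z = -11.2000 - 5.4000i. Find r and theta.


r = sqrt(125.44+29.16) = sqrt(154.6) = 12.4338
theta = atan2(-5.4, -11.2) = -154.2593 degrees

r = 12.4338, theta = -154.2593 degrees


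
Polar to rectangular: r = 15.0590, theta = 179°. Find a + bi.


a = 15.0590*cos(179°) = 15.0590*(-0.99985) = -15.0567
b = 15.0590*sin(179°) = 15.0590*0.01745 = 0.2628

-15.0567 + 0.2628i


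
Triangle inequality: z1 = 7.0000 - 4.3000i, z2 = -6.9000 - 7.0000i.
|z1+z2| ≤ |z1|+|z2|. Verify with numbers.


|z1| = sqrt(7^2 + (-4.3)^2) = sqrt(67.49) = 8.2152
|z2| = sqrt((-6.9)^2 + (-7)^2) = sqrt(96.61) = 9.8290
z1+z2 = 0.1000 - 11.3000i
|z1+z2| = sqrt(127.7) = 11.3004
|z1|+|z2| = 8.2152 + 9.8290 = 18.0442

|z1+z2| = 11.3004 ≤ |z1|+|z2| = 18.0442 (verified)


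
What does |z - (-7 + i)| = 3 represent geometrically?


|z - z0| = r is a circle with center z0 and radius r.
Center = (-7, 1), radius = 3

Circle with center (-7, 1) and radius 3


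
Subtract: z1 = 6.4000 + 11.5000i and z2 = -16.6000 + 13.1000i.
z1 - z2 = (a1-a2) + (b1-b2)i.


Real: 6.4 + 16.6 = 23
Imag: 11.5 - 13.1 = -1.6

23.0000 - 1.6000i


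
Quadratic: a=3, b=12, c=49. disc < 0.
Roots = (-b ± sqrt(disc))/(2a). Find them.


disc = 12^2 - 4*3*49 = 144 - 588 = -444
sqrt(|disc|) = sqrt(444) = 21.0713
Real part = -12/(2*3) = -2.0000
Imag part = 21.0713/(2*3) = 3.5119

-2.0000 ± 3.5119i


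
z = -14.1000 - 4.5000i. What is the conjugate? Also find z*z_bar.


z_bar = -14.1000 + 4.5000i
z*z_bar = (-14.1)^2 + (-4.5)^2 = 198.81 + 20.25 = 219.06

z_bar = -14.1000 + 4.5000i, z*z_bar = 219.06


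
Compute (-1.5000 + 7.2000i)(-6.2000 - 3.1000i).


Real = -1.5*(-6.2) - 7.2*(-3.1) = 9.3 - (-22.32) = 31.62
Imag = -1.5*(-3.1) - (6.2)*7.2 = 4.65 - (44.64) = -39.99

31.6200 - 39.9900i


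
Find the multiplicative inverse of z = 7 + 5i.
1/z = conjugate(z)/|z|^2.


|z|^2 = 49+25 = 74
1/z = (7 - 5i)/74

1/z = 0.0946 - 0.0676i


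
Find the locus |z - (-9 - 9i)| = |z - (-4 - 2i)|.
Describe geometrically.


Equal distances means the locus is the perpendicular bisector of z1 and z2.
Midpoint = ((-9+(-4))/2, (-9+(-2))/2) = (-6.5000, -5.5000)

Perpendicular bisector through (-6.5000, -5.5000)


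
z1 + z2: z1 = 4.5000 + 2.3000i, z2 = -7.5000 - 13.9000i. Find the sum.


Real: 4.5 - 7.5 = -3
Imag: 2.3 - 13.9 = -11.6

-3.0000 - 11.6000i


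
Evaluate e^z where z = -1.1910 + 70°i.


e^-1.1910 = 0.3039
cos(70°) = 0.342
sin(70°) = 0.9397
Real = 0.3039*0.342 = 0.1039
Imag = 0.3039*0.9397 = 0.2856

0.1039 + 0.2856i


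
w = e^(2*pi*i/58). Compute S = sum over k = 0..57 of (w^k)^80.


The roots are w_k = w^k with w = e^(2*pi*i/58), and (w^k)^80 = (w^80)^k.
So S = 1 + u + u^2 + ... + u^(57) with u = w^80.
80 = 1*58 + 22, so 80 is not a multiple of 58: u = (w^58)^1 * w^22 = w^22 ≠ 1 (w is a primitive 58th root), while u^58 = (w^58)^80 = 1.
Geometric series: S = (1 - u^58)/(1 - u) = (1 - 1)/(1 - u) = 0

S = 0


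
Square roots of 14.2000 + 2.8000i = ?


|z| = sqrt(201.64+7.84) = 14.4734
sqrt((|z|+a)/2) = sqrt((14.4734+14.2)/2) = sqrt(14.3367) = 3.7864
sqrt((|z|-a)/2) = sqrt((14.4734-14.2)/2) = sqrt(0.1367) = 0.3697

±(3.7864 + 0.3697i) i.e. 3.7864 + 0.3697i and -3.7864 - 0.3697i


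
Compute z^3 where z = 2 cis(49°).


r^3 = 2^3 = 8
n*theta = 3*49° = 147° = 147° (mod 360)
a = 8*cos(147°) = -6.7094
b = 8*sin(147°) = 4.3571

8 cis(147°) = -6.7094 + 4.3571i


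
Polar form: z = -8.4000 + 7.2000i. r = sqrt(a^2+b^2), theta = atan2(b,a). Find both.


r = sqrt(70.56+51.84) = sqrt(122.4) = 11.0635
theta = atan2(7.2, -8.4) = 139.3987 degrees

r = 11.0635, theta = 139.3987 degrees


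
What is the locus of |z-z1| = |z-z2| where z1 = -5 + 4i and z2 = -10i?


Equal distances means the locus is the perpendicular bisector of z1 and z2.
Midpoint = ((-5+0)/2, (4+(-10))/2) = (-2.5000, -3.0000)

Perpendicular bisector through (-2.5000, -3.0000)


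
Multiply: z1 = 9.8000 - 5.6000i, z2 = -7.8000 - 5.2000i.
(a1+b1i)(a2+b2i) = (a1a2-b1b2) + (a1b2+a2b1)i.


Real = 9.8*(-7.8) - (-5.6)*(-5.2) = -76.44 - 29.12 = -105.56
Imag = 9.8*(-5.2) - (7.8)*(-5.6) = -50.96 + 43.68 = -7.28

-105.5600 - 7.2800i


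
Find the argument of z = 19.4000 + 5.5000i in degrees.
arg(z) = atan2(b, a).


Re = 19.4, Im = 5.5
arg = atan2(5.5, 19.4) = 15.8283 degrees

arg(z) = 15.8283 degrees


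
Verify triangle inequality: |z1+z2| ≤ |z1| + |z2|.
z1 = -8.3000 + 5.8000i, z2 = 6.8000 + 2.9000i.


|z1| = sqrt((-8.3)^2 + 5.8^2) = sqrt(102.53) = 10.1257
|z2| = sqrt(6.8^2 + 2.9^2) = sqrt(54.65) = 7.3926
z1+z2 = -1.5000 + 8.7000i
|z1+z2| = sqrt(77.94) = 8.8284
|z1|+|z2| = 10.1257 + 7.3926 = 17.5183

|z1+z2| = 8.8284 ≤ |z1|+|z2| = 17.5183 (verified)


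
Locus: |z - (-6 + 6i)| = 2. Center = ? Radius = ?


|z - z0| = r is a circle with center z0 and radius r.
Center = (-6, 6), radius = 2

Circle with center (-6, 6) and radius 2


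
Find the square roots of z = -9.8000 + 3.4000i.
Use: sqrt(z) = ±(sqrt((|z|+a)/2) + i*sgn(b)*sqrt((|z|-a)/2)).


|z| = sqrt(96.04+11.56) = 10.3730
sqrt((|z|+a)/2) = sqrt((10.3730+(-9.8))/2) = sqrt(0.2865) = 0.5353
sqrt((|z|-a)/2) = sqrt((10.3730-(-9.8))/2) = sqrt(10.0865) = 3.1759

±(0.5353 + 3.1759i) i.e. 0.5353 + 3.1759i and -0.5353 - 3.1759i


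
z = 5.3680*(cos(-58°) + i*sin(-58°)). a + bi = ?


a = 5.3680*cos(-58°) = 5.3680*0.52992 = 2.8446
b = 5.3680*sin(-58°) = 5.3680*(-0.84805) = -4.5523

2.8446 - 4.5523i


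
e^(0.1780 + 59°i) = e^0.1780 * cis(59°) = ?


e^0.1780 = 1.1948
cos(59°) = 0.51504
sin(59°) = 0.8572
Real = 1.1948*0.51504 = 0.6154
Imag = 1.1948*0.8572 = 1.0242

0.6154 + 1.0242i


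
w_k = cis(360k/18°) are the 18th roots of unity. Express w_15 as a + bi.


Angle = 360*15/18 = 300°
a = cos(300°) = 0.5000
b = sin(300°) = -0.8660

0.5000 - 0.8660i


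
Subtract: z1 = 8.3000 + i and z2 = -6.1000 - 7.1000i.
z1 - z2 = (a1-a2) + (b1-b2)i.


Real: 8.3 + 6.1 = 14.4
Imag: 1 + 7.1 = 8.1

14.4000 + 8.1000i


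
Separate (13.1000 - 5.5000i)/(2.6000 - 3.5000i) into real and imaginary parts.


Multiply by conjugate: (13.1000 - 5.5000i)(2.6000 + 3.5000i) / (2.6^2 + (-3.5)^2)
Numerator real = 13.1*2.6 - (5.5)*(-3.5) = 53.31
Numerator imag = -5.5*2.6 - 13.1*(-3.5) = 31.55
Denominator = 19.01
Re(z) = 53.31/19.01 = 2.8043
Im(z) = 31.55/19.01 = 1.6597

Re(z) = 2.8043, Im(z) = 1.6597


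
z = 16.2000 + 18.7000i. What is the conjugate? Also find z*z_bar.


z_bar = 16.2000 - 18.7000i
z*z_bar = 16.2^2 + 18.7^2 = 262.44 + 349.69 = 612.13

z_bar = 16.2000 - 18.7000i, z*z_bar = 612.13


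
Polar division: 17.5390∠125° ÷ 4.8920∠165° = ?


r = 17.5390 / 4.8920 = 3.5852
theta = 125° - 165° = -40° = 320° (mod 360)

3.5852 cis(320°)


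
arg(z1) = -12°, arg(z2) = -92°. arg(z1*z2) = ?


arg(z1*z2) = -12° - 92° = -104°
Normalized to (-180°, 180°]: -104°

-104°


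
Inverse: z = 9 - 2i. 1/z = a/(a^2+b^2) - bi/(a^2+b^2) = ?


|z|^2 = 81+4 = 85
1/z = (9 + 2i)/85

1/z = 0.1059 + 0.0235i


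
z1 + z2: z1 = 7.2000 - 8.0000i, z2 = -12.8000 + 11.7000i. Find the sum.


Real: 7.2 - 12.8 = -5.6
Imag: -8 + 11.7 = 3.7

-5.6000 + 3.7000i


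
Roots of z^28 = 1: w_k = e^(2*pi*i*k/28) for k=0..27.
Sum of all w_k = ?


The sum of all 28th roots of unity is 0.
Geometric series: (1 - w^28)/(1 - w) = (1-1)/(1-w) = 0 since w^28 = 1, w ≠ 1.
Alternatively: coefficient of z^27 in z^28 - 1 is 0.

0


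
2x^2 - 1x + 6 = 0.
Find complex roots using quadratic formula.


disc = (-1)^2 - 4*2*6 = 1 - 48 = -47
sqrt(|disc|) = sqrt(47) = 6.8557
Real part = 1/(2*2) = 0.2500
Imag part = 6.8557/(2*2) = 1.7139

0.2500 ± 1.7139i


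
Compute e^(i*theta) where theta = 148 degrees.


cos(148°) = -0.8480
sin(148°) = 0.5299

e^(i*148°) = -0.8480 + 0.5299i


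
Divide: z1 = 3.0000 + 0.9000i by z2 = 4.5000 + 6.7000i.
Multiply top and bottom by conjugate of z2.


Conjugate of z2 = 4.5000 - 6.7000i
Numerator: (3.0000 + 0.9000i)(4.5000 - 6.7000i) = 19.5300 - 16.0500i
Denominator: 4.5^2 + 6.7^2 = 65.14
Result = (19.5300 - 16.0500i)/65.14

0.2998 - 0.2464i


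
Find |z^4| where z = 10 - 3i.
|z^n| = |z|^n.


|z| = sqrt(100+9) = sqrt(109) = 10.4403
|z^4| = |z|^4 = (sqrt(109))^4 = 109^2 = 11881

|z^4| = 11881


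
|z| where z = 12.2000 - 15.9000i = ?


|z| = sqrt(12.2^2 + (-15.9)^2) = sqrt(148.84 + 252.81) = sqrt(401.65) = 20.0412

|z| = 20.0412


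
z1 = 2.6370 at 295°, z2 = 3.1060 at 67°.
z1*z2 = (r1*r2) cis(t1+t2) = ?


r = 2.6370 * 3.1060 = 8.1905
theta = 295° + 67° = 362° = 2° (mod 360)

8.1905 cis(2°)


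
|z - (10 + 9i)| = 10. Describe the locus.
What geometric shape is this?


|z - z0| = r is a circle with center z0 and radius r.
Center = (10, 9), radius = 10

Circle with center (10, 9) and radius 10


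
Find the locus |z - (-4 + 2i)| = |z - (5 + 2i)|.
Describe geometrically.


Equal distances means the locus is the perpendicular bisector of z1 and z2.
Midpoint = ((-4+5)/2, (2+2)/2) = (0.5000, 2.0000)

Perpendicular bisector through (0.5000, 2.0000)


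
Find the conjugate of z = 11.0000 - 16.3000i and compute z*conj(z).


z_bar = 11.0000 + 16.3000i
z*z_bar = 11^2 + (-16.3)^2 = 121 + 265.69 = 386.69

z_bar = 11.0000 + 16.3000i, z*z_bar = 386.69


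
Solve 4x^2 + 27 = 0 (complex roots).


disc = 0^2 - 4*4*27 = 0 - 432 = -432
sqrt(|disc|) = sqrt(432) = 20.7846
Real part = 0/(2*4) = 0
Imag part = 20.7846/(2*4) = 2.5981

0 ± 2.5981i


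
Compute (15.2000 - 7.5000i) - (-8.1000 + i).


Real: 15.2 + 8.1 = 23.3
Imag: -7.5 - 1 = -8.5

23.3000 - 8.5000i


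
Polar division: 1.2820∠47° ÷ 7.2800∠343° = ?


r = 1.2820 / 7.2800 = 0.1761
theta = 47° - 343° = -296° = 64° (mod 360)

0.1761 cis(64°)


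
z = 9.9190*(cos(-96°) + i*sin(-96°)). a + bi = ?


a = 9.9190*cos(-96°) = 9.9190*(-0.10453) = -1.0368
b = 9.9190*sin(-96°) = 9.9190*(-0.994522) = -9.8647

-1.0368 - 9.8647i


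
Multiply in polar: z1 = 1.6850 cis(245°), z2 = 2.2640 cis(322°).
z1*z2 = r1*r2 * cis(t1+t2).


r = 1.6850 * 2.2640 = 3.8148
theta = 245° + 322° = 567° = 207° (mod 360)

3.8148 cis(207°)


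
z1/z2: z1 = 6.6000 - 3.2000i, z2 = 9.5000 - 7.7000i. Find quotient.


Conjugate of z2 = 9.5000 + 7.7000i
Numerator: (6.6000 - 3.2000i)(9.5000 + 7.7000i) = 87.3400 + 20.4200i
Denominator: 9.5^2 + (-7.7)^2 = 149.54
Result = (87.3400 + 20.4200i)/149.54

0.5841 + 0.1366i


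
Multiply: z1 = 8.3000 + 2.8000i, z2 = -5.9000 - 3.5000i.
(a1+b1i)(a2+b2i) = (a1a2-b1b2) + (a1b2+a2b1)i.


Real = 8.3*(-5.9) - 2.8*(-3.5) = -48.97 - (-9.8) = -39.17
Imag = 8.3*(-3.5) - (5.9)*2.8 = -29.05 - (16.52) = -45.57

-39.1700 - 45.5700i


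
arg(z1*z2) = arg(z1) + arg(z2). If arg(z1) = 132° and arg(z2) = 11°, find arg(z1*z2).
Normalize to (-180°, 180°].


arg(z1*z2) = 132° + 11° = 143°
Normalized to (-180°, 180°]: 143°

143°


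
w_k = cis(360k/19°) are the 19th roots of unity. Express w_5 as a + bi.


Angle = 360*5/19 = 94.7368°
a = cos(94.7368°) = -0.0826
b = sin(94.7368°) = 0.9966

-0.0826 + 0.9966i


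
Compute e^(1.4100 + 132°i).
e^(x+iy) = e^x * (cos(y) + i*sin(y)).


e^1.4100 = 4.09596
cos(132°) = -0.66913
sin(132°) = 0.74314
Real = 4.09596*(-0.66913) = -2.7407
Imag = 4.09596*0.74314 = 3.0439

-2.7407 + 3.0439i


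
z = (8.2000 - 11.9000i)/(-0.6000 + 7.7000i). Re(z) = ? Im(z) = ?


Multiply by conjugate: (8.2000 - 11.9000i)(-0.6000 - 7.7000i) / ((-0.6)^2 + 7.7^2)
Numerator real = 8.2*(-0.6) - (11.9)*7.7 = -96.55
Numerator imag = -11.9*(-0.6) - 8.2*7.7 = -56
Denominator = 59.65
Re(z) = -96.55/59.65 = -1.6186
Im(z) = -56/59.65 = -0.9388

Re(z) = -1.6186, Im(z) = -0.9388


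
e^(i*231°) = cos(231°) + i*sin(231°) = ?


cos(231°) = -0.6293
sin(231°) = -0.7771

e^(i*231°) = -0.6293 - 0.7771i


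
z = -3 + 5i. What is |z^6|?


|z| = sqrt(9+25) = sqrt(34) = 5.8310
|z^6| = |z|^6 = (sqrt(34))^6 = 34^3 = 39304

|z^6| = 39304


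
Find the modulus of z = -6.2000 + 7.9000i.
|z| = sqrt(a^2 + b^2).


|z| = sqrt((-6.2)^2 + 7.9^2) = sqrt(38.44 + 62.41) = sqrt(100.85) = 10.0424

|z| = 10.0424


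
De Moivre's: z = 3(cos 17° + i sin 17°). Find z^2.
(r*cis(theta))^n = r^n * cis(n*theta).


r^2 = 3^2 = 9
n*theta = 2*17° = 34° = 34° (mod 360)
a = 9*cos(34°) = 7.4613
b = 9*sin(34°) = 5.0327

9 cis(34°) = 7.4613 + 5.0327i


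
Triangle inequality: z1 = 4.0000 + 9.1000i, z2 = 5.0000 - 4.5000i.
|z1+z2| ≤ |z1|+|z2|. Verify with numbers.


|z1| = sqrt(4^2 + 9.1^2) = sqrt(98.81) = 9.9403
|z2| = sqrt(5^2 + (-4.5)^2) = sqrt(45.25) = 6.7268
z1+z2 = 9.0000 + 4.6000i
|z1+z2| = sqrt(102.16) = 10.1074
|z1|+|z2| = 9.9403 + 6.7268 = 16.6671

|z1+z2| = 10.1074 ≤ |z1|+|z2| = 16.6671 (verified)


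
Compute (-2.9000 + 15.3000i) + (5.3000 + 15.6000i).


Real: -2.9 + 5.3 = 2.4
Imag: 15.3 + 15.6 = 30.9

2.4000 + 30.9000i


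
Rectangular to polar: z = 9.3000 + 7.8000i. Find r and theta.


r = sqrt(86.49+60.84) = sqrt(147.33) = 12.1380
theta = atan2(7.8, 9.3) = 39.9869 degrees

r = 12.1380, theta = 39.9869 degrees


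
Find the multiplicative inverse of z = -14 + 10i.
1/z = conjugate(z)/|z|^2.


|z|^2 = 196+100 = 296
1/z = (-14 - 10i)/296

1/z = -0.0473 - 0.0338i


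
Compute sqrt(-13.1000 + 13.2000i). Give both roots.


|z| = sqrt(171.61+174.24) = 18.5970
sqrt((|z|+a)/2) = sqrt((18.5970+(-13.1))/2) = sqrt(2.7485) = 1.6579
sqrt((|z|-a)/2) = sqrt((18.5970-(-13.1))/2) = sqrt(15.8485) = 3.9810

±(1.6579 + 3.9810i) i.e. 1.6579 + 3.9810i and -1.6579 - 3.9810i


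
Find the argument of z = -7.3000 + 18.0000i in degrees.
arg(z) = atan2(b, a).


Re = -7.3, Im = 18
arg = atan2(18, -7.3) = 112.0753 degrees

arg(z) = 112.0753 degrees


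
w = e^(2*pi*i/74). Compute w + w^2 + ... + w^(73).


With w = e^(2*pi*i/74), all 74 of the 74th roots of unity w^0 = 1, w, ..., w^(73) sum to 0: 1 + w + ... + w^(73) = (1 - w^74)/(1 - w) = 0 since w^74 = 1, w ≠ 1.
Removing the root 1: w + w^2 + ... + w^(73) = 0 - 1 = -1

Sum = -1


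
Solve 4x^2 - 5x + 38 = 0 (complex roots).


disc = (-5)^2 - 4*4*38 = 25 - 608 = -583
sqrt(|disc|) = sqrt(583) = 24.1454
Real part = 5/(2*4) = 0.6250
Imag part = 24.1454/(2*4) = 3.0182

0.6250 ± 3.0182i


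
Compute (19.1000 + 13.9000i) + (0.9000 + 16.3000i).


Real: 19.1 + 0.9 = 20
Imag: 13.9 + 16.3 = 30.2

20.0000 + 30.2000i


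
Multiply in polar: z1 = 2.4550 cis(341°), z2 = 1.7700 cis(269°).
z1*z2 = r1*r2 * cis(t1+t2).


r = 2.4550 * 1.7700 = 4.3453
theta = 341° + 269° = 610° = 250° (mod 360)

4.3453 cis(250°)


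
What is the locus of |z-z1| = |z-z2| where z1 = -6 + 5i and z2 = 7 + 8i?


Equal distances means the locus is the perpendicular bisector of z1 and z2.
Midpoint = ((-6+7)/2, (5+8)/2) = (0.5000, 6.5000)

Perpendicular bisector through (0.5000, 6.5000)


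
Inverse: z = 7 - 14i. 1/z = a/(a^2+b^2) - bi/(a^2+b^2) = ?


|z|^2 = 49+196 = 245
1/z = (7 + 14i)/245

1/z = 0.0286 + 0.0571i


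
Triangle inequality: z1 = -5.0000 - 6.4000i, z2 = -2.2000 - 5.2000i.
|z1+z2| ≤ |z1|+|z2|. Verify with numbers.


|z1| = sqrt((-5)^2 + (-6.4)^2) = sqrt(65.96) = 8.1216
|z2| = sqrt((-2.2)^2 + (-5.2)^2) = sqrt(31.88) = 5.6462
z1+z2 = -7.2000 - 11.6000i
|z1+z2| = sqrt(186.4) = 13.6528
|z1|+|z2| = 8.1216 + 5.6462 = 13.7678

|z1+z2| = 13.6528 ≤ |z1|+|z2| = 13.7678 (verified)


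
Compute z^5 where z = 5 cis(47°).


r^5 = 5^5 = 3125
n*theta = 5*47° = 235° = 235° (mod 360)
a = 3125*cos(235°) = -1792.4264
b = 3125*sin(235°) = -2559.8501

3125 cis(235°) = -1792.4264 - 2559.8501i


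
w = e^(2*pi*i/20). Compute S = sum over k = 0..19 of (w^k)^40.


The roots are w_k = w^k with w = e^(2*pi*i/20), and (w^k)^40 = (w^40)^k.
So S = 1 + u + u^2 + ... + u^(19) with u = w^40.
40 = 2*20 + 0, so 40 is a multiple of 20 and u = (w^20)^2 = 1.
Every one of the 20 terms equals 1: S = 20

S = 20
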